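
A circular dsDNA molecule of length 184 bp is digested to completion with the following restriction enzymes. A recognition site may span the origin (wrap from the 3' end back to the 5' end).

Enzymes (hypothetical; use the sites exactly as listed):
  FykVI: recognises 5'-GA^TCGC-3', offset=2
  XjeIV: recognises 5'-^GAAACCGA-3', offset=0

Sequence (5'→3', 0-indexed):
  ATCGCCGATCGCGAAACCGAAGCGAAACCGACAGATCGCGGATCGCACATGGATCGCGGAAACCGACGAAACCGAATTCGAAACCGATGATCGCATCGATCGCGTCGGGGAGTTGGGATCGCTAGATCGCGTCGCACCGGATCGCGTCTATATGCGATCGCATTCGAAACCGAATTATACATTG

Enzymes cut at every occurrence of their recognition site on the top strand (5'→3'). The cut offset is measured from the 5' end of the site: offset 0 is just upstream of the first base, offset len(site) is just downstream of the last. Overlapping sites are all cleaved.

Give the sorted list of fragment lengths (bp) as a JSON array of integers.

Scan for sites:
  FykVI GATCGC/2: at [6, 33, 40, 51, 88, 97, 116, 124, 139, 155, 183] ⇒ [1, 8, 35, 42, 53, 90, 99, 118, 126, 141, 157]
  XjeIV GAAACCGA/0: at [12, 23, 58, 67, 79, 165] ⇒ [12, 23, 58, 67, 79, 165]

All cut coordinates (distinct, sorted): [1, 8, 12, 23, 35, 42, 53, 58, 67, 79, 90, 99, 118, 126, 141, 157, 165]

Fragments:
  1→8: 7 bp
  8→12: 4 bp
  12→23: 11 bp
  23→35: 12 bp
  35→42: 7 bp
  42→53: 11 bp
  53→58: 5 bp
  58→67: 9 bp
  67→79: 12 bp
  79→90: 11 bp
  90→99: 9 bp
  99→118: 19 bp
  118→126: 8 bp
  126→141: 15 bp
  141→157: 16 bp
  157→165: 8 bp
  165→1 (wrap): 184-165+1 = 20 bp

[4,5,7,7,8,8,9,9,11,11,11,12,12,15,16,19,20]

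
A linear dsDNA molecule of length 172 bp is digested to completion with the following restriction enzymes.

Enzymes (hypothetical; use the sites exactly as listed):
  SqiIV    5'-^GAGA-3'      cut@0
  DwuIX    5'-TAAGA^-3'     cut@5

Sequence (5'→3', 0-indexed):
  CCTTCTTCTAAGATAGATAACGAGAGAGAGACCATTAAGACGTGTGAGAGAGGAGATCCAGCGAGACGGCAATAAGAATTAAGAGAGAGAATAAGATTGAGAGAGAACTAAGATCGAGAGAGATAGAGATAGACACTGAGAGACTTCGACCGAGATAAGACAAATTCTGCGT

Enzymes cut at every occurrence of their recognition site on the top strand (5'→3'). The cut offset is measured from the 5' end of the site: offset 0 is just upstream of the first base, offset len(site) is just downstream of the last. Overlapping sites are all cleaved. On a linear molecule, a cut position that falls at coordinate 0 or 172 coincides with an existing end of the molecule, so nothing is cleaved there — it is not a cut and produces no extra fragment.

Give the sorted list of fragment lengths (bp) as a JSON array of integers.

Per-enzyme occurrences:
  SqiIV GAGA/0: at [21, 23, 25, 27, 45, 47, 52, 62, 82, 84, 86, 98, 100, 102, 115, 117, 119, 125, 137, 139, 151] ⇒ [21, 23, 25, 27, 45, 47, 52, 62, 82, 84, 86, 98, 100, 102, 115, 117, 119, 125, 137, 139, 151]
  DwuIX TAAGA/5: at [8, 35, 72, 79, 91, 108, 155] ⇒ [13, 40, 77, 84, 96, 113, 160]

All cut coordinates (distinct, sorted): [13, 21, 23, 25, 27, 40, 45, 47, 52, 62, 77, 82, 84, 86, 96, 98, 100, 102, 113, 115, 117, 119, 125, 137, 139, 151, 160]

Fragment lengths:
  [0,13): 13 bp
  [13,21): 8 bp
  [21,23): 2 bp
  [23,25): 2 bp
  [25,27): 2 bp
  [27,40): 13 bp
  [40,45): 5 bp
  [45,47): 2 bp
  [47,52): 5 bp
  [52,62): 10 bp
  [62,77): 15 bp
  [77,82): 5 bp
  [82,84): 2 bp
  [84,86): 2 bp
  [86,96): 10 bp
  [96,98): 2 bp
  [98,100): 2 bp
  [100,102): 2 bp
  [102,113): 11 bp
  [113,115): 2 bp
  [115,117): 2 bp
  [117,119): 2 bp
  [119,125): 6 bp
  [125,137): 12 bp
  [137,139): 2 bp
  [139,151): 12 bp
  [151,160): 9 bp
  [160,172): 12 bp

[2,2,2,2,2,2,2,2,2,2,2,2,2,5,5,5,6,8,9,10,10,11,12,12,12,13,13,15]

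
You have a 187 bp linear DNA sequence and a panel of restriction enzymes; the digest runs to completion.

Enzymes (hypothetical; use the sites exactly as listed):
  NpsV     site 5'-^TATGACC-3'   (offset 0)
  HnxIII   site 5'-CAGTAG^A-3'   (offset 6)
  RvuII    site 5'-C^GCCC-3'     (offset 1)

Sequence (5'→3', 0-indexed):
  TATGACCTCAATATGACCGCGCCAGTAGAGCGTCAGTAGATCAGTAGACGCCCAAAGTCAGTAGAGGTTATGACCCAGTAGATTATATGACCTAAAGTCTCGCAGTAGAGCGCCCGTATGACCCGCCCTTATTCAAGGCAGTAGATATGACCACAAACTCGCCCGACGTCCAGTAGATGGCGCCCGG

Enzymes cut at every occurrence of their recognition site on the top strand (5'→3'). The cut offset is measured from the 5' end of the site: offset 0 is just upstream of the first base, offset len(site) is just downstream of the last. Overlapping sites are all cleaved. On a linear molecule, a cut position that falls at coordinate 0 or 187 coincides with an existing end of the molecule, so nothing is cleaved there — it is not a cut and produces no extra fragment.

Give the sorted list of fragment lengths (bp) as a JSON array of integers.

Per-enzyme occurrences:
  NpsV TATGACC/0: at [0, 11, 68, 85, 116, 145] ⇒ [11, 68, 85, 116, 145] (position 0 is a terminus of the linear molecule — no cut)
  HnxIII CAGTAGA/6: at [22, 33, 41, 58, 75, 102, 138, 170] ⇒ [28, 39, 47, 64, 81, 108, 144, 176]
  RvuII CGCCC/1: at [48, 110, 123, 159, 180] ⇒ [49, 111, 124, 160, 181]

All cut coordinates (distinct, sorted): [11, 28, 39, 47, 49, 64, 68, 81, 85, 108, 111, 116, 124, 144, 145, 160, 176, 181]

Fragments:
  [0,11): 11 bp
  [11,28): 17 bp
  [28,39): 11 bp
  [39,47): 8 bp
  [47,49): 2 bp
  [49,64): 15 bp
  [64,68): 4 bp
  [68,81): 13 bp
  [81,85): 4 bp
  [85,108): 23 bp
  [108,111): 3 bp
  [111,116): 5 bp
  [116,124): 8 bp
  [124,144): 20 bp
  [144,145): 1 bp
  [145,160): 15 bp
  [160,176): 16 bp
  [176,181): 5 bp
  [181,187): 6 bp

[1,2,3,4,4,5,5,6,8,8,11,11,13,15,15,16,17,20,23]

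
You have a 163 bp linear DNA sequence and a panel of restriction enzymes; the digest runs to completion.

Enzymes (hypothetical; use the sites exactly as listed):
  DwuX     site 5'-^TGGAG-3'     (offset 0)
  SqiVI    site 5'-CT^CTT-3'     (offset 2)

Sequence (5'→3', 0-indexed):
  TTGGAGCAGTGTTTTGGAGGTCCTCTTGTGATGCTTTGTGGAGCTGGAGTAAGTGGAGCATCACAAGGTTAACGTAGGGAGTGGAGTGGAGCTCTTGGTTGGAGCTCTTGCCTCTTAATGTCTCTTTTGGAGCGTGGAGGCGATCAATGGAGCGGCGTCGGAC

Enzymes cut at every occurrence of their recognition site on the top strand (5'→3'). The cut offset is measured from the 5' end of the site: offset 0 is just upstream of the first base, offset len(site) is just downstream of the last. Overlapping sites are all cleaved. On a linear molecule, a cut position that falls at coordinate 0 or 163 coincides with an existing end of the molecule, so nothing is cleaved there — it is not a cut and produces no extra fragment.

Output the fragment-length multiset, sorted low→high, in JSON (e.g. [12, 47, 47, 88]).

[1,4,5,6,6,7,7,7,7,9,10,10,13,13,14,16,28]

Scan for sites:
  DwuX TGGAG/0: at [1, 14, 38, 44, 53, 81, 86, 99, 127, 134, 147] ⇒ [1, 14, 38, 44, 53, 81, 86, 99, 127, 134, 147]
  SqiVI CTCTT/2: at [22, 91, 104, 111, 121] ⇒ [24, 93, 106, 113, 123]

Pooled cuts: [1, 14, 24, 38, 44, 53, 81, 86, 93, 99, 106, 113, 123, 127, 134, 147]

Fragments:
  [0,1): 1 bp
  [1,14): 13 bp
  [14,24): 10 bp
  [24,38): 14 bp
  [38,44): 6 bp
  [44,53): 9 bp
  [53,81): 28 bp
  [81,86): 5 bp
  [86,93): 7 bp
  [93,99): 6 bp
  [99,106): 7 bp
  [106,113): 7 bp
  [113,123): 10 bp
  [123,127): 4 bp
  [127,134): 7 bp
  [134,147): 13 bp
  [147,163): 16 bp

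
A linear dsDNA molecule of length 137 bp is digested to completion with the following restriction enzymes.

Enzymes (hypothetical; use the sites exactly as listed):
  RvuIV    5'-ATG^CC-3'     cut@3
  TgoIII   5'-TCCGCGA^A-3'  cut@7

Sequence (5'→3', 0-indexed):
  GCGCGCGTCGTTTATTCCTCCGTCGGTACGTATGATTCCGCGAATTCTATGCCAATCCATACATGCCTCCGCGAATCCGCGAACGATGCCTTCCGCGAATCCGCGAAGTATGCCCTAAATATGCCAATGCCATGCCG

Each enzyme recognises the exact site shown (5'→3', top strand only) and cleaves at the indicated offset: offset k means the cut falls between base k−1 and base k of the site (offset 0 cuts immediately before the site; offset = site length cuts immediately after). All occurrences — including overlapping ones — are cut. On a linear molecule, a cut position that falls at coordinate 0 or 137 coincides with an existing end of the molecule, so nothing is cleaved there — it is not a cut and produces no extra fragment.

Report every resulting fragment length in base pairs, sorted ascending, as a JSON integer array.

Site scan:
  RvuIV (ATGCC, off=3): starts [48, 62, 85, 109, 120, 126, 131] → cuts [51, 65, 88, 112, 123, 129, 134]
  TgoIII (TCCGCGAA, off=7): starts [36, 67, 75, 91, 99] → cuts [43, 74, 82, 98, 106]

All cut coordinates (distinct, sorted): [43, 51, 65, 74, 82, 88, 98, 106, 112, 123, 129, 134]

Fragment lengths:
  [0,43): 43 bp
  [43,51): 8 bp
  [51,65): 14 bp
  [65,74): 9 bp
  [74,82): 8 bp
  [82,88): 6 bp
  [88,98): 10 bp
  [98,106): 8 bp
  [106,112): 6 bp
  [112,123): 11 bp
  [123,129): 6 bp
  [129,134): 5 bp
  [134,137): 3 bp

[3,5,6,6,6,8,8,8,9,10,11,14,43]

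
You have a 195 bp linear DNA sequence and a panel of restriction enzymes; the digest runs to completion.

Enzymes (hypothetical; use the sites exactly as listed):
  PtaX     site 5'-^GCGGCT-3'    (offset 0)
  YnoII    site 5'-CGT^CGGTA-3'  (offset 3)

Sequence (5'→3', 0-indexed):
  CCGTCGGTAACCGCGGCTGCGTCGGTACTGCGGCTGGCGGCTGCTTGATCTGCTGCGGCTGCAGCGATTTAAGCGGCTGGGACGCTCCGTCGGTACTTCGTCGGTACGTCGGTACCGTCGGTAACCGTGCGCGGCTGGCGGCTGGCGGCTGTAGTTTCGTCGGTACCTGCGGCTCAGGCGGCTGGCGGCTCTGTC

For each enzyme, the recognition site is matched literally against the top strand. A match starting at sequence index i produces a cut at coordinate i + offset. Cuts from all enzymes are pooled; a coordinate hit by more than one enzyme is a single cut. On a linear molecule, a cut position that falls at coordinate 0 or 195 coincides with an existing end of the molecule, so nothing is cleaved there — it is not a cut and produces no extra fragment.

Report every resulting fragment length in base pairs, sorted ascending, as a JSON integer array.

Site scan:
  PtaX GCGGCT/0: at [12, 29, 36, 54, 72, 130, 137, 144, 168, 177, 184] ⇒ [12, 29, 36, 54, 72, 130, 137, 144, 168, 177, 184]
  YnoII CGTCGGTA/3: at [1, 19, 87, 98, 106, 115, 157] ⇒ [4, 22, 90, 101, 109, 118, 160]

Pooled cuts: [4, 12, 22, 29, 36, 54, 72, 90, 101, 109, 118, 130, 137, 144, 160, 168, 177, 184]

Fragment lengths:
  [0,4): 4 bp
  [4,12): 8 bp
  [12,22): 10 bp
  [22,29): 7 bp
  [29,36): 7 bp
  [36,54): 18 bp
  [54,72): 18 bp
  [72,90): 18 bp
  [90,101): 11 bp
  [101,109): 8 bp
  [109,118): 9 bp
  [118,130): 12 bp
  [130,137): 7 bp
  [137,144): 7 bp
  [144,160): 16 bp
  [160,168): 8 bp
  [168,177): 9 bp
  [177,184): 7 bp
  [184,195): 11 bp

[4,7,7,7,7,7,8,8,8,9,9,10,11,11,12,16,18,18,18]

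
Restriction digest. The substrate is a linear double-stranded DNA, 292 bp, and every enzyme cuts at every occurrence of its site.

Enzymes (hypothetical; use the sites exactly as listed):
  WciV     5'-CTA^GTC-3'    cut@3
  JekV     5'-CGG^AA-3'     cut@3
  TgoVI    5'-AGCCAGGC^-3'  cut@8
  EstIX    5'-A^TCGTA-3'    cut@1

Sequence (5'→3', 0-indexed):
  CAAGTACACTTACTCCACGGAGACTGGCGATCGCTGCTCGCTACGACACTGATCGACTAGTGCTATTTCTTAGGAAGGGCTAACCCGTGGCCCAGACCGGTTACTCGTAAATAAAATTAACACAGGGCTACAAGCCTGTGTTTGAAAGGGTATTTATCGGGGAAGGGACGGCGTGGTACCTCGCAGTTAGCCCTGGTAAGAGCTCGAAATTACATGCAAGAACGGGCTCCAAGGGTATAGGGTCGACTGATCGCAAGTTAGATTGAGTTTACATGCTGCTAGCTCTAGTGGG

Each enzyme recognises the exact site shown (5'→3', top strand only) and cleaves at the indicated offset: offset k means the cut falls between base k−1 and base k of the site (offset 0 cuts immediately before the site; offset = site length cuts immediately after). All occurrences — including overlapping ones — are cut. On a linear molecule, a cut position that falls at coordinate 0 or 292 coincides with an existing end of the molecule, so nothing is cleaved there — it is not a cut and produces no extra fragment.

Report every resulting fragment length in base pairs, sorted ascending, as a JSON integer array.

Per-enzyme occurrences:
  WciV (CTAGTC, off=3): no sites
  JekV (CGGAA, off=3): no sites
  TgoVI (AGCCAGGC, off=8): no sites
  EstIX (ATCGTA, off=1): no sites

Pooled cuts: ∅

Fragments:
  no cuts → one linear fragment of 292 bp

[292]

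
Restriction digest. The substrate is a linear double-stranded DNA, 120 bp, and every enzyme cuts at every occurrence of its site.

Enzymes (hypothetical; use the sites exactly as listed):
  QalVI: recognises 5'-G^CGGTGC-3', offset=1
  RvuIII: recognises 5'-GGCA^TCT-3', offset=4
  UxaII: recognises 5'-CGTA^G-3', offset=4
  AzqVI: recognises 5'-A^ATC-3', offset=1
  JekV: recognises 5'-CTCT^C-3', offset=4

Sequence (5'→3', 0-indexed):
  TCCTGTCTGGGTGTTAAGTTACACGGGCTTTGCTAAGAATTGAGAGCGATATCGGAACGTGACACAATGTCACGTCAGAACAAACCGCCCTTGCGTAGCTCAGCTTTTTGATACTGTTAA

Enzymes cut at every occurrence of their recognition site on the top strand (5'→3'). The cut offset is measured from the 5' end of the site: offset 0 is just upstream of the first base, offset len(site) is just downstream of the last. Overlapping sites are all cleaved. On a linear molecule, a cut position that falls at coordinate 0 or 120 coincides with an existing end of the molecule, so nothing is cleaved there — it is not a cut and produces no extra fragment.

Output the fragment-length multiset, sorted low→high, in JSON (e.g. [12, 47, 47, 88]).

Scan for sites:
  QalVI (GCGGTGC, off=1): no sites
  RvuIII (GGCATCT, off=4): no sites
  UxaII CGTAG/4: at [93] ⇒ [97]
  AzqVI (AATC, off=1): no sites
  JekV (CTCTC, off=4): no sites

All cut coordinates (distinct, sorted): [97]

Fragment lengths:
  [0,97): 97 bp
  [97,120): 23 bp

[23,97]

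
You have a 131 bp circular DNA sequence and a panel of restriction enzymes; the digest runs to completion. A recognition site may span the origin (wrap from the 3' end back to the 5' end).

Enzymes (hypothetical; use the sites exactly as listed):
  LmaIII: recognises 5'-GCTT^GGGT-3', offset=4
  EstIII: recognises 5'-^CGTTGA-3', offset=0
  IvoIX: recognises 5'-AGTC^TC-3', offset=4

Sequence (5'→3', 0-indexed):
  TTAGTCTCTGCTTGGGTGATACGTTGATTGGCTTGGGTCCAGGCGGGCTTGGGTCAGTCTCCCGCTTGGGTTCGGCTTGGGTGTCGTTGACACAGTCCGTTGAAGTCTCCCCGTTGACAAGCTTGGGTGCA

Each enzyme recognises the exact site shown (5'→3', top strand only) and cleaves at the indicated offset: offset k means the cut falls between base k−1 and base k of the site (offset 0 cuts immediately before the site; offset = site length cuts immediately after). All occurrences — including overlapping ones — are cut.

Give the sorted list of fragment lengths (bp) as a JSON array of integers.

Site scan:
  LmaIII GCTTGGGT/4: at [9, 30, 46, 63, 74, 120] ⇒ [13, 34, 50, 67, 78, 124]
  EstIII CGTTGA/0: at [21, 84, 97, 111] ⇒ [21, 84, 97, 111]
  IvoIX AGTCTC/4: at [2, 55, 103] ⇒ [6, 59, 107]

Pooled cuts: [6, 13, 21, 34, 50, 59, 67, 78, 84, 97, 107, 111, 124]

Fragment lengths:
  6→13: 7 bp
  13→21: 8 bp
  21→34: 13 bp
  34→50: 16 bp
  50→59: 9 bp
  59→67: 8 bp
  67→78: 11 bp
  78→84: 6 bp
  84→97: 13 bp
  97→107: 10 bp
  107→111: 4 bp
  111→124: 13 bp
  124→6 (wrap): 131-124+6 = 13 bp

[4,6,7,8,8,9,10,11,13,13,13,13,16]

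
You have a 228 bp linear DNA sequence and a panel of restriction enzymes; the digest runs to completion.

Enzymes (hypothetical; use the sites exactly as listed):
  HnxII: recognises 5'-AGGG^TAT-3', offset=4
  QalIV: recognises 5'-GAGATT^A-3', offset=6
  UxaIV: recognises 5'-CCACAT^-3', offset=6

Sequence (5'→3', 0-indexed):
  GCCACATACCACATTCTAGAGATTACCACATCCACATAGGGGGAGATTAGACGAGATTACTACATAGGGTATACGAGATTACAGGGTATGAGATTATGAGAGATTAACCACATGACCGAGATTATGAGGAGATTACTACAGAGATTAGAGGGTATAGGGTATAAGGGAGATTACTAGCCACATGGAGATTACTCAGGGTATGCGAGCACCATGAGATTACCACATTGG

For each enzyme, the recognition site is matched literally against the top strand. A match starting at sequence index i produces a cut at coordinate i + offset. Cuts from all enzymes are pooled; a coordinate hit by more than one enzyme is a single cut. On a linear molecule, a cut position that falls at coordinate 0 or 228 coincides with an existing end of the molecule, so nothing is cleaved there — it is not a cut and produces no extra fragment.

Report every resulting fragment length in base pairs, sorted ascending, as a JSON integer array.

Scan for sites:
  HnxII (AGGGTAT, off=4): starts [65, 82, 148, 155, 194] → cuts [69, 86, 152, 159, 198]
  QalIV (GAGATTA, off=6): starts [18, 42, 52, 74, 89, 99, 117, 128, 140, 166, 184, 212] → cuts [24, 48, 58, 80, 95, 105, 123, 134, 146, 172, 190, 218]
  UxaIV (CCACAT, off=6): starts [1, 8, 25, 31, 107, 177, 219] → cuts [7, 14, 31, 37, 113, 183, 225]

Pooled cuts: [7, 14, 24, 31, 37, 48, 58, 69, 80, 86, 95, 105, 113, 123, 134, 146, 152, 159, 172, 183, 190, 198, 218, 225]

Fragment lengths:
  [0,7): 7 bp
  [7,14): 7 bp
  [14,24): 10 bp
  [24,31): 7 bp
  [31,37): 6 bp
  [37,48): 11 bp
  [48,58): 10 bp
  [58,69): 11 bp
  [69,80): 11 bp
  [80,86): 6 bp
  [86,95): 9 bp
  [95,105): 10 bp
  [105,113): 8 bp
  [113,123): 10 bp
  [123,134): 11 bp
  [134,146): 12 bp
  [146,152): 6 bp
  [152,159): 7 bp
  [159,172): 13 bp
  [172,183): 11 bp
  [183,190): 7 bp
  [190,198): 8 bp
  [198,218): 20 bp
  [218,225): 7 bp
  [225,228): 3 bp

[3,6,6,6,7,7,7,7,7,7,8,8,9,10,10,10,10,11,11,11,11,11,12,13,20]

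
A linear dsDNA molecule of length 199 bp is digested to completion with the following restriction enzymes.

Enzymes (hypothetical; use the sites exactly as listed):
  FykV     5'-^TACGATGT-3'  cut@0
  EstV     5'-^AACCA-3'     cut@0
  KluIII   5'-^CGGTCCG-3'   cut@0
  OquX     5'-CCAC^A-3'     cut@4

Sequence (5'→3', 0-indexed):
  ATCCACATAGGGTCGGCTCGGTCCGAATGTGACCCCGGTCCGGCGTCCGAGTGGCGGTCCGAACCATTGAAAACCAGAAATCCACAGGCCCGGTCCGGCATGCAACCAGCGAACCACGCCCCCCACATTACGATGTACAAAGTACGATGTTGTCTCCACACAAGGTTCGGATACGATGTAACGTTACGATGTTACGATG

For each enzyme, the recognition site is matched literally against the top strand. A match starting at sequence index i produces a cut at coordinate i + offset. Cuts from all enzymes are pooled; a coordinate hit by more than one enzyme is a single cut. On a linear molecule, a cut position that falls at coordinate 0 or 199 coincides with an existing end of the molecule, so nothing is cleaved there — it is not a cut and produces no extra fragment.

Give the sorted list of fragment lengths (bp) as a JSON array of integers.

Site scan:
  FykV (TACGATGT, off=0): starts [128, 142, 171, 184] → cuts [128, 142, 171, 184]
  EstV (AACCA, off=0): starts [61, 71, 103, 111] → cuts [61, 71, 103, 111]
  KluIII (CGGTCCG, off=0): starts [18, 35, 54, 90] → cuts [18, 35, 54, 90]
  OquX (CCACA, off=4): starts [2, 81, 122, 155] → cuts [6, 85, 126, 159]

Pooled cuts: [6, 18, 35, 54, 61, 71, 85, 90, 103, 111, 126, 128, 142, 159, 171, 184]

Fragments:
  [0,6): 6 bp
  [6,18): 12 bp
  [18,35): 17 bp
  [35,54): 19 bp
  [54,61): 7 bp
  [61,71): 10 bp
  [71,85): 14 bp
  [85,90): 5 bp
  [90,103): 13 bp
  [103,111): 8 bp
  [111,126): 15 bp
  [126,128): 2 bp
  [128,142): 14 bp
  [142,159): 17 bp
  [159,171): 12 bp
  [171,184): 13 bp
  [184,199): 15 bp

[2,5,6,7,8,10,12,12,13,13,14,14,15,15,17,17,19]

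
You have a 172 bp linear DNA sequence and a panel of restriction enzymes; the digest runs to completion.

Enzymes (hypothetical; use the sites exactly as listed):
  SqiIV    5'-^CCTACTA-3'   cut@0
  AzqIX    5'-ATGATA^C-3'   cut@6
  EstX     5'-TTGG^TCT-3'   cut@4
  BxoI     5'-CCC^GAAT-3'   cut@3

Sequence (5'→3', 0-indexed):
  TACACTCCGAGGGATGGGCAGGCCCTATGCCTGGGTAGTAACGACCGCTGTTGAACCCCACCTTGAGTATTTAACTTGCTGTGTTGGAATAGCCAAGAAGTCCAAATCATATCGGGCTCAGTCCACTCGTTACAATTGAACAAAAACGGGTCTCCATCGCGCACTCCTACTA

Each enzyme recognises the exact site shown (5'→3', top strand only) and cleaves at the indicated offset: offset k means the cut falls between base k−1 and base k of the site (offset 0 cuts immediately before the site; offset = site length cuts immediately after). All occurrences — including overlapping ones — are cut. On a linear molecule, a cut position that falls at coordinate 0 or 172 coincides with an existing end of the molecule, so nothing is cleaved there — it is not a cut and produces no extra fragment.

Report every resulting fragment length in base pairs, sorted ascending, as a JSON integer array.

Site scan:
  SqiIV CCTACTA/0: at [165] ⇒ [165]
  AzqIX (ATGATAC, off=6): no sites
  EstX (TTGGTCT, off=4): no sites
  BxoI (CCCGAAT, off=3): no sites

All cut coordinates (distinct, sorted): [165]

Fragments:
  [0,165): 165 bp
  [165,172): 7 bp

[7,165]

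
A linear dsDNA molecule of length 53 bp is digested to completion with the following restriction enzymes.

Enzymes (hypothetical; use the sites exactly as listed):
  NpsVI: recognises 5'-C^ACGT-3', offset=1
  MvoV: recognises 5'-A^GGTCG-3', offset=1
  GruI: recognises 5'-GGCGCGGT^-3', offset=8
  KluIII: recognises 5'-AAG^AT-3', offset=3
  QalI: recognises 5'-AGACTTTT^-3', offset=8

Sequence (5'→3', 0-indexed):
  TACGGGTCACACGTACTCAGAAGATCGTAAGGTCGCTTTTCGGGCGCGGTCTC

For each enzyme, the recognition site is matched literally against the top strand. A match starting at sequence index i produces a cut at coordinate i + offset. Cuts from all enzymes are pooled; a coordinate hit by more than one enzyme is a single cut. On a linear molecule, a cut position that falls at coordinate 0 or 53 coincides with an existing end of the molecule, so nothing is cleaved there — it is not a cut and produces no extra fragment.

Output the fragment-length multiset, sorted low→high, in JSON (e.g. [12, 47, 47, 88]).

[3,7,10,13,20]

Scan for sites:
  NpsVI (CACGT, off=1): starts [9] → cuts [10]
  MvoV (AGGTCG, off=1): starts [29] → cuts [30]
  GruI (GGCGCGGT, off=8): starts [42] → cuts [50]
  KluIII (AAGAT, off=3): starts [20] → cuts [23]
  QalI (AGACTTTT, off=8): no sites

Pooled cuts: [10, 23, 30, 50]

Fragment lengths:
  [0,10): 10 bp
  [10,23): 13 bp
  [23,30): 7 bp
  [30,50): 20 bp
  [50,53): 3 bp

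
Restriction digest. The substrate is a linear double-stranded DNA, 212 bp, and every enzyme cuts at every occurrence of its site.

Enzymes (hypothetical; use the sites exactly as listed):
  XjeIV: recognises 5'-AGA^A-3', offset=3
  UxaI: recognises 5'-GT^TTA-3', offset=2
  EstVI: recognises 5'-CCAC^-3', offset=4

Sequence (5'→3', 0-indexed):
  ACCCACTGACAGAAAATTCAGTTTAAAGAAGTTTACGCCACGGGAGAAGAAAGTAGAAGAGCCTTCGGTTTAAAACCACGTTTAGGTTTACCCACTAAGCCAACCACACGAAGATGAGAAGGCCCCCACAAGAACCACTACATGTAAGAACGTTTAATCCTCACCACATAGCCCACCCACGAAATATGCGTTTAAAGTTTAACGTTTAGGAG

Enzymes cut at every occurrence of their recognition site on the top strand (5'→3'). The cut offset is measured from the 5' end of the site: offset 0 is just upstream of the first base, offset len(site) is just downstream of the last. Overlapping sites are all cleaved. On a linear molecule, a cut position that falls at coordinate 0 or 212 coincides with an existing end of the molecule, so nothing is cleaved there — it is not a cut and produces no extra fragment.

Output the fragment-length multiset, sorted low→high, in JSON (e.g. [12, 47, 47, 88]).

Scan for sites:
  XjeIV AGAA/3: at [10, 26, 44, 47, 54, 116, 130, 146] ⇒ [13, 29, 47, 50, 57, 119, 133, 149]
  UxaI GTTTA/2: at [20, 30, 67, 79, 85, 151, 189, 196, 203] ⇒ [22, 32, 69, 81, 87, 153, 191, 198, 205]
  EstVI CCAC/4: at [2, 37, 75, 91, 103, 125, 134, 163, 172, 176] ⇒ [6, 41, 79, 95, 107, 129, 138, 167, 176, 180]

All cut coordinates (distinct, sorted): [6, 13, 22, 29, 32, 41, 47, 50, 57, 69, 79, 81, 87, 95, 107, 119, 129, 133, 138, 149, 153, 167, 176, 180, 191, 198, 205]

Fragments:
  [0,6): 6 bp
  [6,13): 7 bp
  [13,22): 9 bp
  [22,29): 7 bp
  [29,32): 3 bp
  [32,41): 9 bp
  [41,47): 6 bp
  [47,50): 3 bp
  [50,57): 7 bp
  [57,69): 12 bp
  [69,79): 10 bp
  [79,81): 2 bp
  [81,87): 6 bp
  [87,95): 8 bp
  [95,107): 12 bp
  [107,119): 12 bp
  [119,129): 10 bp
  [129,133): 4 bp
  [133,138): 5 bp
  [138,149): 11 bp
  [149,153): 4 bp
  [153,167): 14 bp
  [167,176): 9 bp
  [176,180): 4 bp
  [180,191): 11 bp
  [191,198): 7 bp
  [198,205): 7 bp
  [205,212): 7 bp

[2,3,3,4,4,4,5,6,6,6,7,7,7,7,7,7,8,9,9,9,10,10,11,11,12,12,12,14]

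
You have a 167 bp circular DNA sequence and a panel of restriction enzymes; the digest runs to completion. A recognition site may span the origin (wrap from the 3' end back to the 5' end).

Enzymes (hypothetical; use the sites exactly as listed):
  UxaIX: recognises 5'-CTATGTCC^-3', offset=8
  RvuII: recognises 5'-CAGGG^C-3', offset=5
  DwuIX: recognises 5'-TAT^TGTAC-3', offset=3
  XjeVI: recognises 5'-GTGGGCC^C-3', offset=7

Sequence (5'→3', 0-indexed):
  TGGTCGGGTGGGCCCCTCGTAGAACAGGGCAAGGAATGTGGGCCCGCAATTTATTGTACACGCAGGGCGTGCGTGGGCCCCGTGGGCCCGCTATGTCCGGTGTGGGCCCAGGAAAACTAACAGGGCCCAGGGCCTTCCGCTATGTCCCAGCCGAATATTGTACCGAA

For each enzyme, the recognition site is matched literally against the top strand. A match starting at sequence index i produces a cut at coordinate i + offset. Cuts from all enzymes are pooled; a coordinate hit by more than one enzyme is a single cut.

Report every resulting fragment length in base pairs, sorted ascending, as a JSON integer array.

Scan for sites:
  UxaIX (CTATGTCC, off=8): starts [90, 139] → cuts [98, 147]
  RvuII (CAGGGC, off=5): starts [24, 62, 120, 127] → cuts [29, 67, 125, 132]
  DwuIX (TATTGTAC, off=3): starts [51, 155] → cuts [54, 158]
  XjeVI (GTGGGCCC, off=7): starts [7, 37, 72, 81, 101] → cuts [14, 44, 79, 88, 108]

All cut coordinates (distinct, sorted): [14, 29, 44, 54, 67, 79, 88, 98, 108, 125, 132, 147, 158]

Fragment lengths:
  14→29: 15 bp
  29→44: 15 bp
  44→54: 10 bp
  54→67: 13 bp
  67→79: 12 bp
  79→88: 9 bp
  88→98: 10 bp
  98→108: 10 bp
  108→125: 17 bp
  125→132: 7 bp
  132→147: 15 bp
  147→158: 11 bp
  158→14 (wrap): 167-158+14 = 23 bp

[7,9,10,10,10,11,12,13,15,15,15,17,23]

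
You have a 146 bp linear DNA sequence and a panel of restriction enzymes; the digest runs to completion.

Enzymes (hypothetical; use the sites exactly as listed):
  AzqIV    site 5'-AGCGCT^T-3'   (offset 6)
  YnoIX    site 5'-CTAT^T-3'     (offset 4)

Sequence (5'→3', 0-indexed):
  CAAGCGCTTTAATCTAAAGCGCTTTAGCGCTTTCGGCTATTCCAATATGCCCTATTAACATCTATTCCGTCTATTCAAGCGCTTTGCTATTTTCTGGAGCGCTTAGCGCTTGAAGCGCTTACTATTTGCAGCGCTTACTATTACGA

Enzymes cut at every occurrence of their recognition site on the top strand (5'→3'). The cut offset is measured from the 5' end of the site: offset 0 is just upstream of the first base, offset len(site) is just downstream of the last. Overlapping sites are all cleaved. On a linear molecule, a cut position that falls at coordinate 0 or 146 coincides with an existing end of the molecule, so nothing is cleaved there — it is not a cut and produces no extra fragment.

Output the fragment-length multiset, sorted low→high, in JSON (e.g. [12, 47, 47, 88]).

[5,6,6,7,7,8,8,9,9,9,9,10,10,13,15,15]

Site scan:
  AzqIV AGCGCTT/6: at [2, 17, 25, 77, 97, 104, 113, 129] ⇒ [8, 23, 31, 83, 103, 110, 119, 135]
  YnoIX CTATT/4: at [36, 51, 61, 70, 86, 121, 137] ⇒ [40, 55, 65, 74, 90, 125, 141]

All cut coordinates (distinct, sorted): [8, 23, 31, 40, 55, 65, 74, 83, 90, 103, 110, 119, 125, 135, 141]

Fragments:
  [0,8): 8 bp
  [8,23): 15 bp
  [23,31): 8 bp
  [31,40): 9 bp
  [40,55): 15 bp
  [55,65): 10 bp
  [65,74): 9 bp
  [74,83): 9 bp
  [83,90): 7 bp
  [90,103): 13 bp
  [103,110): 7 bp
  [110,119): 9 bp
  [119,125): 6 bp
  [125,135): 10 bp
  [135,141): 6 bp
  [141,146): 5 bp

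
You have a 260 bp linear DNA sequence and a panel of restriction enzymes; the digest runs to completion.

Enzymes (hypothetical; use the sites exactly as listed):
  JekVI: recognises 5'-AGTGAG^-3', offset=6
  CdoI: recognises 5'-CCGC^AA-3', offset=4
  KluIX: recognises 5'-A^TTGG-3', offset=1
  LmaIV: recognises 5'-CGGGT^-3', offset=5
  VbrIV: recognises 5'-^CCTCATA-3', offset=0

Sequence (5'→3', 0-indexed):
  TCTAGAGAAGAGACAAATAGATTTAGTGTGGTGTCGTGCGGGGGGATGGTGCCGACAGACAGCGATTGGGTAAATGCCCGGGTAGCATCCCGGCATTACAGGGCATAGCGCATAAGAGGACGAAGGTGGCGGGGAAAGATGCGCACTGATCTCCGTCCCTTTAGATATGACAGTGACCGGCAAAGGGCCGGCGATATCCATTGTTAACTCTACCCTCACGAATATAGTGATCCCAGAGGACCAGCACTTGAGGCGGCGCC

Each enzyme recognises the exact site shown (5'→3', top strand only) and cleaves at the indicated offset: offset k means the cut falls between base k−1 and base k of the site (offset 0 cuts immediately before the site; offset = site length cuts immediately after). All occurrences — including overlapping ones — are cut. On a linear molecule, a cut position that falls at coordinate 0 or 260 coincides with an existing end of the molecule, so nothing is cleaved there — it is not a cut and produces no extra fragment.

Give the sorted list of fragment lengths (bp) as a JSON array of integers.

[18,65,177]

Scan for sites:
  JekVI (AGTGAG, off=6): no sites
  CdoI (CCGCAA, off=4): no sites
  KluIX (ATTGG, off=1): starts [64] → cuts [65]
  LmaIV (CGGGT, off=5): starts [78] → cuts [83]
  VbrIV (CCTCATA, off=0): no sites

Pooled cuts: [65, 83]

Fragments:
  [0,65): 65 bp
  [65,83): 18 bp
  [83,260): 177 bp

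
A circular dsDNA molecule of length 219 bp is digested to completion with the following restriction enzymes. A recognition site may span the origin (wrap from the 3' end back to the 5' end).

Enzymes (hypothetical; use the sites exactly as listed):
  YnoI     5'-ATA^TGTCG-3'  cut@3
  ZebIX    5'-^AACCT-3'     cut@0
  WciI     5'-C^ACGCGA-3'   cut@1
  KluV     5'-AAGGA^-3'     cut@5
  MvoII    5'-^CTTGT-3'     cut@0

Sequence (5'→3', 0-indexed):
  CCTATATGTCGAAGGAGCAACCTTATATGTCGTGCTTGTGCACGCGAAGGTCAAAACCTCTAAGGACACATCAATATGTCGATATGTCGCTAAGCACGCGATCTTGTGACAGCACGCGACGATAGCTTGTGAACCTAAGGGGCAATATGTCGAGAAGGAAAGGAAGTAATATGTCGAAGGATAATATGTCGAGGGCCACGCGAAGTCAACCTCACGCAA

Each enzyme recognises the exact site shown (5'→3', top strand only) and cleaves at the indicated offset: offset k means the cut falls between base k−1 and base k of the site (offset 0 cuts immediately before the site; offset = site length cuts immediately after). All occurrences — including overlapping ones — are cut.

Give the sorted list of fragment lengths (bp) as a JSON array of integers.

Per-enzyme occurrences:
  YnoI (ATATGTCG, off=3): starts [3, 24, 73, 81, 144, 168, 183] → cuts [6, 27, 76, 84, 147, 171, 186]
  ZebIX (AACCT, off=0): starts [18, 54, 131, 207, 217] → cuts [18, 54, 131, 207, 217]
  WciI (CACGCGA, off=1): starts [40, 94, 112, 196] → cuts [41, 95, 113, 197]
  KluV (AAGGA, off=5): starts [11, 61, 154, 159, 176] → cuts [16, 66, 159, 164, 181]
  MvoII (CTTGT, off=0): starts [34, 102, 125] → cuts [34, 102, 125]

Pooled cuts: [6, 16, 18, 27, 34, 41, 54, 66, 76, 84, 95, 102, 113, 125, 131, 147, 159, 164, 171, 181, 186, 197, 207, 217]

Fragment lengths:
  6→16: 10 bp
  16→18: 2 bp
  18→27: 9 bp
  27→34: 7 bp
  34→41: 7 bp
  41→54: 13 bp
  54→66: 12 bp
  66→76: 10 bp
  76→84: 8 bp
  84→95: 11 bp
  95→102: 7 bp
  102→113: 11 bp
  113→125: 12 bp
  125→131: 6 bp
  131→147: 16 bp
  147→159: 12 bp
  159→164: 5 bp
  164→171: 7 bp
  171→181: 10 bp
  181→186: 5 bp
  186→197: 11 bp
  197→207: 10 bp
  207→217: 10 bp
  217→6 (wrap): 219-217+6 = 8 bp

[2,5,5,6,7,7,7,7,8,8,9,10,10,10,10,10,11,11,11,12,12,12,13,16]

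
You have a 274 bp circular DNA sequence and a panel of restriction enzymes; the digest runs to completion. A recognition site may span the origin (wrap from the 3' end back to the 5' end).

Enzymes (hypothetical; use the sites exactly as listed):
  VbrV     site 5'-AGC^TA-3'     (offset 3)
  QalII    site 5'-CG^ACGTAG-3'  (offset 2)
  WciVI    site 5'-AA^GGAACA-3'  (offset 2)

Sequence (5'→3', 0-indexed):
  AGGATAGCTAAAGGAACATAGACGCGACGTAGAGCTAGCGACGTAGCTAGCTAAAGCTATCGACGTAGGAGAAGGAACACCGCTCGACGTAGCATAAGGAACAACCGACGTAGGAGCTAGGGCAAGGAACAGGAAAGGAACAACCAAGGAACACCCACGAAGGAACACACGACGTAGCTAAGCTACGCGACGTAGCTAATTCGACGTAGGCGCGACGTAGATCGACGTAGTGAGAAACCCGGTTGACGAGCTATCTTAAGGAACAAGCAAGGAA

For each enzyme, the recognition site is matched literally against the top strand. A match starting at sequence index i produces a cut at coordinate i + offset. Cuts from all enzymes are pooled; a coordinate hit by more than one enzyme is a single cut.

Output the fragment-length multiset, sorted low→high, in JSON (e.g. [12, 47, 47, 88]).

[4,4,5,5,5,6,6,7,7,7,7,8,8,9,10,10,10,10,11,11,11,11,11,13,14,14,23,27]

Per-enzyme occurrences:
  VbrV AGCTA/3: at [5, 32, 44, 48, 54, 114, 175, 180, 193, 248] ⇒ [8, 35, 47, 51, 57, 117, 178, 183, 196, 251]
  QalII CGACGTAG/2: at [24, 38, 60, 84, 105, 169, 187, 201, 212, 222] ⇒ [26, 40, 62, 86, 107, 171, 189, 203, 214, 224]
  WciVI AAGGAACA/2: at [10, 71, 95, 123, 134, 145, 159, 257] ⇒ [12, 73, 97, 125, 136, 147, 161, 259]

All cut coordinates (distinct, sorted): [8, 12, 26, 35, 40, 47, 51, 57, 62, 73, 86, 97, 107, 117, 125, 136, 147, 161, 171, 178, 183, 189, 196, 203, 214, 224, 251, 259]

Fragments:
  8→12: 4 bp
  12→26: 14 bp
  26→35: 9 bp
  35→40: 5 bp
  40→47: 7 bp
  47→51: 4 bp
  51→57: 6 bp
  57→62: 5 bp
  62→73: 11 bp
  73→86: 13 bp
  86→97: 11 bp
  97→107: 10 bp
  107→117: 10 bp
  117→125: 8 bp
  125→136: 11 bp
  136→147: 11 bp
  147→161: 14 bp
  161→171: 10 bp
  171→178: 7 bp
  178→183: 5 bp
  183→189: 6 bp
  189→196: 7 bp
  196→203: 7 bp
  203→214: 11 bp
  214→224: 10 bp
  224→251: 27 bp
  251→259: 8 bp
  259→8 (wrap): 274-259+8 = 23 bp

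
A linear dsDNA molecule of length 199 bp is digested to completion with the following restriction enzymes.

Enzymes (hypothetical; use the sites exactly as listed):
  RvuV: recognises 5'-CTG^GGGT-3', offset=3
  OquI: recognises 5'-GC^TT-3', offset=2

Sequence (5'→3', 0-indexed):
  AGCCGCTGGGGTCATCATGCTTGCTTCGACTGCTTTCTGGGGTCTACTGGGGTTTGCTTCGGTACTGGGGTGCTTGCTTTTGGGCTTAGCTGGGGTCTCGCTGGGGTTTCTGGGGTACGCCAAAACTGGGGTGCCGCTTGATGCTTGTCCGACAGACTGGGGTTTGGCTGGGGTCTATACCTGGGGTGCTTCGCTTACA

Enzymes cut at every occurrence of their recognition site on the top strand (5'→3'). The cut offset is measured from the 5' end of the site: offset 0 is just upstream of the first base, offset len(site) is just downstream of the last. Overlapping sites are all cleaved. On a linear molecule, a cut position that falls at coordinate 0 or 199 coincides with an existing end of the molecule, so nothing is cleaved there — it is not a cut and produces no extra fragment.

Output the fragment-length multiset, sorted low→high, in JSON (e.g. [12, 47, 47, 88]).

[4,4,5,5,6,6,6,7,7,8,8,8,9,9,9,10,10,11,11,12,13,15,16]

Site scan:
  RvuV (CTGGGGT, off=3): starts [5, 36, 46, 64, 89, 100, 109, 125, 156, 167, 180] → cuts [8, 39, 49, 67, 92, 103, 112, 128, 159, 170, 183]
  OquI (GCTT, off=2): starts [18, 22, 31, 55, 71, 75, 83, 135, 142, 187, 192] → cuts [20, 24, 33, 57, 73, 77, 85, 137, 144, 189, 194]

Pooled cuts: [8, 20, 24, 33, 39, 49, 57, 67, 73, 77, 85, 92, 103, 112, 128, 137, 144, 159, 170, 183, 189, 194]

Fragment lengths:
  [0,8): 8 bp
  [8,20): 12 bp
  [20,24): 4 bp
  [24,33): 9 bp
  [33,39): 6 bp
  [39,49): 10 bp
  [49,57): 8 bp
  [57,67): 10 bp
  [67,73): 6 bp
  [73,77): 4 bp
  [77,85): 8 bp
  [85,92): 7 bp
  [92,103): 11 bp
  [103,112): 9 bp
  [112,128): 16 bp
  [128,137): 9 bp
  [137,144): 7 bp
  [144,159): 15 bp
  [159,170): 11 bp
  [170,183): 13 bp
  [183,189): 6 bp
  [189,194): 5 bp
  [194,199): 5 bp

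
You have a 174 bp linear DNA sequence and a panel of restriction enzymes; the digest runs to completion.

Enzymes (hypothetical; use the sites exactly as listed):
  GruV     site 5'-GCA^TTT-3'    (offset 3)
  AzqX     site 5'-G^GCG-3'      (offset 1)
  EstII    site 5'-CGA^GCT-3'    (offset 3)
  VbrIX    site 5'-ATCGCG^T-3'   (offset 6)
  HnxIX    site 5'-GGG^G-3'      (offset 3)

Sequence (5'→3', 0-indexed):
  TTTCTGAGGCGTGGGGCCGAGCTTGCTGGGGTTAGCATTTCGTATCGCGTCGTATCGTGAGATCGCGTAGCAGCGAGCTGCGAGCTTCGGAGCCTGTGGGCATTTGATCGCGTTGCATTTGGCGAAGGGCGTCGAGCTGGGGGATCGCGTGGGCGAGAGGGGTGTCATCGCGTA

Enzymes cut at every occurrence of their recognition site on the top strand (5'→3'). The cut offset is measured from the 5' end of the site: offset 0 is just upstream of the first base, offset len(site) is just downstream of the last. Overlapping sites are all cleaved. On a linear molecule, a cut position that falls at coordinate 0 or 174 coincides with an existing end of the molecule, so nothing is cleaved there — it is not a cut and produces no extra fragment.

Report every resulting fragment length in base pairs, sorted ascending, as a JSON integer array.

Scan for sites:
  GruV GCATTT/3: at [34, 99, 114] ⇒ [37, 102, 117]
  AzqX GGCG/1: at [7, 120, 127, 151] ⇒ [8, 121, 128, 152]
  EstII CGAGCT/3: at [17, 73, 80, 132] ⇒ [20, 76, 83, 135]
  VbrIX ATCGCGT/6: at [43, 61, 106, 143, 166] ⇒ [49, 67, 112, 149, 172]
  HnxIX GGGG/3: at [12, 27, 138, 139, 158] ⇒ [15, 30, 141, 142, 161]

All cut coordinates (distinct, sorted): [8, 15, 20, 30, 37, 49, 67, 76, 83, 102, 112, 117, 121, 128, 135, 141, 142, 149, 152, 161, 172]

Fragment lengths:
  [0,8): 8 bp
  [8,15): 7 bp
  [15,20): 5 bp
  [20,30): 10 bp
  [30,37): 7 bp
  [37,49): 12 bp
  [49,67): 18 bp
  [67,76): 9 bp
  [76,83): 7 bp
  [83,102): 19 bp
  [102,112): 10 bp
  [112,117): 5 bp
  [117,121): 4 bp
  [121,128): 7 bp
  [128,135): 7 bp
  [135,141): 6 bp
  [141,142): 1 bp
  [142,149): 7 bp
  [149,152): 3 bp
  [152,161): 9 bp
  [161,172): 11 bp
  [172,174): 2 bp

[1,2,3,4,5,5,6,7,7,7,7,7,7,8,9,9,10,10,11,12,18,19]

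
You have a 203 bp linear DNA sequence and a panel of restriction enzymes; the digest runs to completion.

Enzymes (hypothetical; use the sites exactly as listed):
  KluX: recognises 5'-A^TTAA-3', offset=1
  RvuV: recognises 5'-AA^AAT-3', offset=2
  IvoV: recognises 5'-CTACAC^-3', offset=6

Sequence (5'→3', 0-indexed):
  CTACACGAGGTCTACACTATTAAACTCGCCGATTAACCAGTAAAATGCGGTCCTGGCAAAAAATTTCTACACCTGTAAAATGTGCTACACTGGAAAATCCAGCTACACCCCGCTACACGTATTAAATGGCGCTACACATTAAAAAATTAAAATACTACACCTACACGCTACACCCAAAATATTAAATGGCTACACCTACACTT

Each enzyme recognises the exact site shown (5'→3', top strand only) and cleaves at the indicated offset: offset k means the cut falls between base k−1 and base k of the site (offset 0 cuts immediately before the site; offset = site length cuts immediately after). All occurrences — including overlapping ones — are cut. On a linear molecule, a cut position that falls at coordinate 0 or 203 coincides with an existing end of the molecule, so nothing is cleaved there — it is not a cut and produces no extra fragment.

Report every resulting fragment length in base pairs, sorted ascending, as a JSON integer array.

[1,2,2,2,3,4,4,4,5,6,6,6,6,6,7,10,10,11,11,11,12,13,13,14,16,18]

Site scan:
  KluX ATTAA/1: at [18, 31, 120, 137, 145, 180] ⇒ [19, 32, 121, 138, 146, 181]
  RvuV AAAAT/2: at [41, 59, 76, 93, 142, 148, 175] ⇒ [43, 61, 78, 95, 144, 150, 177]
  IvoV CTACAC/6: at [0, 11, 66, 84, 102, 112, 131, 154, 160, 167, 189, 195] ⇒ [6, 17, 72, 90, 108, 118, 137, 160, 166, 173, 195, 201]

Pooled cuts: [6, 17, 19, 32, 43, 61, 72, 78, 90, 95, 108, 118, 121, 137, 138, 144, 146, 150, 160, 166, 173, 177, 181, 195, 201]

Fragments:
  [0,6): 6 bp
  [6,17): 11 bp
  [17,19): 2 bp
  [19,32): 13 bp
  [32,43): 11 bp
  [43,61): 18 bp
  [61,72): 11 bp
  [72,78): 6 bp
  [78,90): 12 bp
  [90,95): 5 bp
  [95,108): 13 bp
  [108,118): 10 bp
  [118,121): 3 bp
  [121,137): 16 bp
  [137,138): 1 bp
  [138,144): 6 bp
  [144,146): 2 bp
  [146,150): 4 bp
  [150,160): 10 bp
  [160,166): 6 bp
  [166,173): 7 bp
  [173,177): 4 bp
  [177,181): 4 bp
  [181,195): 14 bp
  [195,201): 6 bp
  [201,203): 2 bp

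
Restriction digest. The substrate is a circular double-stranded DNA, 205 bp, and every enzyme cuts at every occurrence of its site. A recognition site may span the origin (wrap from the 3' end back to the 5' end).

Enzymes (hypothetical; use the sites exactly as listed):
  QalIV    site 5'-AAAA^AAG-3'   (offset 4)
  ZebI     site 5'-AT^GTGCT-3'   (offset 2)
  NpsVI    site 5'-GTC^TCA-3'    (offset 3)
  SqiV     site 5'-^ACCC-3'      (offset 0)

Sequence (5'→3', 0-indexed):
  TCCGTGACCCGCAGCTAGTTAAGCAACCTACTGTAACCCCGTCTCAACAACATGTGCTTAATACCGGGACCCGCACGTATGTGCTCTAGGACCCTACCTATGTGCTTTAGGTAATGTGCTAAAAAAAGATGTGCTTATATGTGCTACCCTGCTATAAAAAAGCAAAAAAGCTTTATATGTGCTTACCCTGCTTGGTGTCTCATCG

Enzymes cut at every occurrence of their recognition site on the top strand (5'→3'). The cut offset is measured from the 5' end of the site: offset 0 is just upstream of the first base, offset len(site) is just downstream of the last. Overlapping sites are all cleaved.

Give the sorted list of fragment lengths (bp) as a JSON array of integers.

[5,5,6,8,8,10,10,10,10,11,11,12,12,14,14,15,15,29]

Per-enzyme occurrences:
  QalIV (AAAAAAG, off=4): starts [121, 155, 163] → cuts [125, 159, 167]
  ZebI (ATGTGCT, off=2): starts [51, 78, 99, 113, 128, 138, 176] → cuts [53, 80, 101, 115, 130, 140, 178]
  NpsVI (GTCTCA, off=3): starts [40, 196] → cuts [43, 199]
  SqiV (ACCC, off=0): starts [6, 35, 68, 90, 145, 184] → cuts [6, 35, 68, 90, 145, 184]

All cut coordinates (distinct, sorted): [6, 35, 43, 53, 68, 80, 90, 101, 115, 125, 130, 140, 145, 159, 167, 178, 184, 199]

Fragment lengths:
  6→35: 29 bp
  35→43: 8 bp
  43→53: 10 bp
  53→68: 15 bp
  68→80: 12 bp
  80→90: 10 bp
  90→101: 11 bp
  101→115: 14 bp
  115→125: 10 bp
  125→130: 5 bp
  130→140: 10 bp
  140→145: 5 bp
  145→159: 14 bp
  159→167: 8 bp
  167→178: 11 bp
  178→184: 6 bp
  184→199: 15 bp
  199→6 (wrap): 205-199+6 = 12 bp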